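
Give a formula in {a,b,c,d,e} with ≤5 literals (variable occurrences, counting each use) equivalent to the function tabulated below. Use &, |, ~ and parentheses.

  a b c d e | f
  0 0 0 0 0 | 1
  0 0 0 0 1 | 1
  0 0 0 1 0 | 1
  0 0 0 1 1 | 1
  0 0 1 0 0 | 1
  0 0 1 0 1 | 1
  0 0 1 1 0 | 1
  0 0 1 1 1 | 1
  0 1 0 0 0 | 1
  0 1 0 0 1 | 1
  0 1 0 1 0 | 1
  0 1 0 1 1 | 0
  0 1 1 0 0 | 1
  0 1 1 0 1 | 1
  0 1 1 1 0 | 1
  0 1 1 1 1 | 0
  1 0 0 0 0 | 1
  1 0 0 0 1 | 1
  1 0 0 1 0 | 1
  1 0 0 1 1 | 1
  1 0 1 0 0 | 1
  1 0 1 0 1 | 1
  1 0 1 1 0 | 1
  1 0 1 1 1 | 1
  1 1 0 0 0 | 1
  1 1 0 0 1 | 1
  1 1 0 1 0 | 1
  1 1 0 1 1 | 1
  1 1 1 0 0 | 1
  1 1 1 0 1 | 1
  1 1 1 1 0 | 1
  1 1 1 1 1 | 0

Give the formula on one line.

((~b | ~d) | (~e | (~c & a)))

  ~b = 11111111000000001111111100000000
  ~d = 11001100110011001100110011001100
  (~b | ~d) = 11111111110011001111111111001100
  ~e = 10101010101010101010101010101010
  ~c = 11110000111100001111000011110000
  (~c & a) = 00000000000000001111000011110000
  (~e | (~c & a)) = 10101010101010101111101011111010
  ((~b | ~d) | (~e | (~c & a))) = 11111111111011101111111111111110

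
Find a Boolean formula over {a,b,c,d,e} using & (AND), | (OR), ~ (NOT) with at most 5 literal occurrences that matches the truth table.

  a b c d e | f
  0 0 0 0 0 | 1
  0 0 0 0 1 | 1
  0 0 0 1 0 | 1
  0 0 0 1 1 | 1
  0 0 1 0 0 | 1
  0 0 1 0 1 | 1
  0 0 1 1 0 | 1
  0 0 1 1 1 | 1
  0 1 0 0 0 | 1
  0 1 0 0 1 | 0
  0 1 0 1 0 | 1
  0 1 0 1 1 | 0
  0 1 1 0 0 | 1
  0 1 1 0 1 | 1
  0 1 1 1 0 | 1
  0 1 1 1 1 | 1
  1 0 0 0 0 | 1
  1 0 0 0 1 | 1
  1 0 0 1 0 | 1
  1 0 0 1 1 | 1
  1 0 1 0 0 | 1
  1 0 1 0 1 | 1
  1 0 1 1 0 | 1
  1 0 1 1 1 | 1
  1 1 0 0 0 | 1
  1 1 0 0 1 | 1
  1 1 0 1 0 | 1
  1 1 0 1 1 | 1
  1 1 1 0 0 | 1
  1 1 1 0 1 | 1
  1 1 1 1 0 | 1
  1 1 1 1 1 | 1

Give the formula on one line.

(~b | ((c | a) | ~e))

  ~b = 11111111000000001111111100000000
  (c | a) = 00001111000011111111111111111111
  ~e = 10101010101010101010101010101010
  ((c | a) | ~e) = 10101111101011111111111111111111
  (~b | ((c | a) | ~e)) = 11111111101011111111111111111111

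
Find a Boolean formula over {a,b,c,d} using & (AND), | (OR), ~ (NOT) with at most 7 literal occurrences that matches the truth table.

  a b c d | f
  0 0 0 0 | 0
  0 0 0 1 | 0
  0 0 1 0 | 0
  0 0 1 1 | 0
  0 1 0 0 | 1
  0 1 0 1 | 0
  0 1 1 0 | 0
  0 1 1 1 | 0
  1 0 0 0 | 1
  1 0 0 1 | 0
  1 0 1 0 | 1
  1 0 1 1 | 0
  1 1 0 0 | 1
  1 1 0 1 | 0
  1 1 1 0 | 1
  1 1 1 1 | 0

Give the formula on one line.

((a | (~a & (b & ~c))) & ~d)

  ~a = 1111111100000000
  ~c = 1100110011001100
  (b & ~c) = 0000110000001100
  (~a & (b & ~c)) = 0000110000000000
  (a | (~a & (b & ~c))) = 0000110011111111
  ~d = 1010101010101010
  ((a | (~a & (b & ~c))) & ~d) = 0000100010101010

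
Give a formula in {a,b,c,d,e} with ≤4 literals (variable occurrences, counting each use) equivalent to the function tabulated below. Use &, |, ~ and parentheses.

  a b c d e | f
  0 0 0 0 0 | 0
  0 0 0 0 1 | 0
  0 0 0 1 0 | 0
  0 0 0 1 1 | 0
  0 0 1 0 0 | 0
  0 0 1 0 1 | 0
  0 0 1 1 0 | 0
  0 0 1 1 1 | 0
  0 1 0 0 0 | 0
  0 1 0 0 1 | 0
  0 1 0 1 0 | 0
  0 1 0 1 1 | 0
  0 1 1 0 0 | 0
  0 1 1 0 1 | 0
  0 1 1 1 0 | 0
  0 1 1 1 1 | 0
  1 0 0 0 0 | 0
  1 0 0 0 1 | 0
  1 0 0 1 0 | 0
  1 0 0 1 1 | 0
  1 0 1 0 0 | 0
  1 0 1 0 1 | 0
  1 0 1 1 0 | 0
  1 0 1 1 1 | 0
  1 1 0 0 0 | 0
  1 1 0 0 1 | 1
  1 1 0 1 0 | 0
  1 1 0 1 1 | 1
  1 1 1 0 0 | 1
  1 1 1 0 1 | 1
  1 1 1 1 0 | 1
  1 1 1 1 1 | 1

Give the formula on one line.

  (e | c) = 01011111010111110101111101011111
  (b & (e | c)) = 00000000010111110000000001011111
  (a & (b & (e | c))) = 00000000000000000000000001011111

(a & (b & (e | c)))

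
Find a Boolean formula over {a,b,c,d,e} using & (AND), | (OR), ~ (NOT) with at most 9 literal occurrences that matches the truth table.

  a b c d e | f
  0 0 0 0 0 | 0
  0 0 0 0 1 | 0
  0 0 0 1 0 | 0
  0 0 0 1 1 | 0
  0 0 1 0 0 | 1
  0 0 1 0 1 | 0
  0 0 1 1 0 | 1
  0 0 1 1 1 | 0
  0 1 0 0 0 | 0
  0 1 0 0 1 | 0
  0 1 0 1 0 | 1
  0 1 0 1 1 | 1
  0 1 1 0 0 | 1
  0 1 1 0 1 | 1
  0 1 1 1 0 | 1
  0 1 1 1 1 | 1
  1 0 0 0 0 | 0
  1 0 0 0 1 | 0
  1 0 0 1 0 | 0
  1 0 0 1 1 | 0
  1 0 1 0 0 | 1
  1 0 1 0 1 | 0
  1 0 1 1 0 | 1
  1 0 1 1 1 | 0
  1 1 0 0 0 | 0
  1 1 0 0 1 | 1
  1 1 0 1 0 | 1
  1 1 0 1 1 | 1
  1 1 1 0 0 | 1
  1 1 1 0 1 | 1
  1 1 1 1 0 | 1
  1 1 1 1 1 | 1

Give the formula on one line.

  ~e = 10101010101010101010101010101010
  (~e & c) = 00001010000010100000101000001010
  (b | (~e & c)) = 00001010111111110000101011111111
  (c | d) = 00111111001111110011111100111111
  ((b | (~e & c)) & (c | d)) = 00001010001111110000101000111111
  (a & b) = 00000000000000000000000011111111
  ((a & b) & e) = 00000000000000000000000001010101
  (((b | (~e & c)) & (c | d)) | ((a & b) & e)) = 00001010001111110000101001111111

(((b | (~e & c)) & (c | d)) | ((a & b) & e))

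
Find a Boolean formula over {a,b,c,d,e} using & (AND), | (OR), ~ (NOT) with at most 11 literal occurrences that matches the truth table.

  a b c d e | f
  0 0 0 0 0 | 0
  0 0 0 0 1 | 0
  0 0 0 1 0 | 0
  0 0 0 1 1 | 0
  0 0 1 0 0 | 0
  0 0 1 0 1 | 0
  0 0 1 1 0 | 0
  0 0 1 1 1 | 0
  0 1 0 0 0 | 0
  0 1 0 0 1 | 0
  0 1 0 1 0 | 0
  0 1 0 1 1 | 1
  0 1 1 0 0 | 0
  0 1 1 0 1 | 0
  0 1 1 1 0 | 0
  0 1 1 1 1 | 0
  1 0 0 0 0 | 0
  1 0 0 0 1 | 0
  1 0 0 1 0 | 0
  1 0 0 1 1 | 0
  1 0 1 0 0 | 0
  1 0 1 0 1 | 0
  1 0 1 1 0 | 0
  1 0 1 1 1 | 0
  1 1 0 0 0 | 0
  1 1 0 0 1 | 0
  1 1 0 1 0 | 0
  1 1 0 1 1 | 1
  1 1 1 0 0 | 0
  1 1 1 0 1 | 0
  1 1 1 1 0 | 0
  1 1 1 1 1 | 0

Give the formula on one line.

  ~c = 11110000111100001111000011110000
  (~c & e) = 01010000010100000101000001010000
  ~e = 10101010101010101010101010101010
  (~e | c) = 10101111101011111010111110101111
  ~d = 11001100110011001100110011001100
  (a & ~d) = 00000000000000001100110011001100
  ((a & ~d) | b) = 00000000111111111100110011111111
  (((a & ~d) | b) & d) = 00000000001100110000000000110011
  ((~e | c) | (((a & ~d) | b) & d)) = 10101111101111111010111110111111
  ((~c & e) & ((~e | c) | (((a & ~d) | b) & d))) = 00000000000100000000000000010000

((~c & e) & ((~e | c) | (((a & ~d) | b) & d)))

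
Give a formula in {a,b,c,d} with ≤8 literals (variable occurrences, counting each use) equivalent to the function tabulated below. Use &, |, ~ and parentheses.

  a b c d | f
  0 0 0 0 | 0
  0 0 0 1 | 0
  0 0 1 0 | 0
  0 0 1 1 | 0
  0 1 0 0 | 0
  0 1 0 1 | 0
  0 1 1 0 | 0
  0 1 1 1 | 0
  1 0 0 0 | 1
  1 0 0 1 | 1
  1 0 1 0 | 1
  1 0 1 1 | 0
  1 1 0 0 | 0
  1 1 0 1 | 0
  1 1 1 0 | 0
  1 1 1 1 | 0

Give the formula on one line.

((a & ~b) & (~d | (~a | ~c)))

  ~b = 1111000011110000
  (a & ~b) = 0000000011110000
  ~d = 1010101010101010
  ~a = 1111111100000000
  ~c = 1100110011001100
  (~a | ~c) = 1111111111001100
  (~d | (~a | ~c)) = 1111111111101110
  ((a & ~b) & (~d | (~a | ~c))) = 0000000011100000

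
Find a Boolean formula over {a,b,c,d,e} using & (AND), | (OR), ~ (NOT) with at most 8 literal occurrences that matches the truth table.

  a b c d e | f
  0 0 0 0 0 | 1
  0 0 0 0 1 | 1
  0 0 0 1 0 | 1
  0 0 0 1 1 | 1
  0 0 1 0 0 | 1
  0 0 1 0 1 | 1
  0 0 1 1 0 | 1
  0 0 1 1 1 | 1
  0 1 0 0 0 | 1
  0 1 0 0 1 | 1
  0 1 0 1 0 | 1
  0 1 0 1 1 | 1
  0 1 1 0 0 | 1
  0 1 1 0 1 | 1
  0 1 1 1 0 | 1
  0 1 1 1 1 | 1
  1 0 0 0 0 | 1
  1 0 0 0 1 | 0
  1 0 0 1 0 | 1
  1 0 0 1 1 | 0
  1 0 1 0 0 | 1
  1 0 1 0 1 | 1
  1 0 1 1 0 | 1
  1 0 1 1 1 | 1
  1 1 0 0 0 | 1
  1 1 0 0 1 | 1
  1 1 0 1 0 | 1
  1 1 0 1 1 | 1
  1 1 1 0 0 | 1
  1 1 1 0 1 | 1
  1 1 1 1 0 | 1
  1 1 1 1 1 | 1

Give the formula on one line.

  ~a = 11111111111111110000000000000000
  ~c = 11110000111100001111000011110000
  ~e = 10101010101010101010101010101010
  (~c & ~e) = 10100000101000001010000010100000
  (b | (~c & ~e)) = 10100000111111111010000011111111
  (~a | (b | (~c & ~e))) = 11111111111111111010000011111111
  (a & c) = 00000000000000000000111100001111
  ((~a | (b | (~c & ~e))) | (a & c)) = 11111111111111111010111111111111

((~a | (b | (~c & ~e))) | (a & c))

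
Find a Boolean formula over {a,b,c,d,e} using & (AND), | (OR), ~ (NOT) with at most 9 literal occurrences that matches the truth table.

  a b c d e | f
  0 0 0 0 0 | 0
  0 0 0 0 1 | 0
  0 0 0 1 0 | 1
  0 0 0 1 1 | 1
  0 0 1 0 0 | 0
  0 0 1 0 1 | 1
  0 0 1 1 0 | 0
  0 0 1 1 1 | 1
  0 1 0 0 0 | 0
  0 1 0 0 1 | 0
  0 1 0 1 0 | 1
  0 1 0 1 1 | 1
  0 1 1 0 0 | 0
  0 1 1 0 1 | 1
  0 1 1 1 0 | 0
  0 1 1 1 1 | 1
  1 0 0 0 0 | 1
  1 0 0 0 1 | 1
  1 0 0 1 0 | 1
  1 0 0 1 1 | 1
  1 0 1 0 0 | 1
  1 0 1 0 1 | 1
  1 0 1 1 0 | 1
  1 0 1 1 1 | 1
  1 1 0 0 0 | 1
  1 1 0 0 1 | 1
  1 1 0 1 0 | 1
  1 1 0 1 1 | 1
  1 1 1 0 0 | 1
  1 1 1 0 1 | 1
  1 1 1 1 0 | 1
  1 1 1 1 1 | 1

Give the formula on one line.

  (e & c) = 00000101000001010000010100000101
  ((e & c) | a) = 00000101000001011111111111111111
  ~b = 11111111000000001111111100000000
  (~b & a) = 00000000000000001111111100000000
  ((~b & a) & e) = 00000000000000000101010100000000
  ~c = 11110000111100001111000011110000
  (d & ~c) = 00110000001100000011000000110000
  (((~b & a) & e) | (d & ~c)) = 00110000001100000111010100110000
  (((e & c) | a) | (((~b & a) & e) | (d & ~c))) = 00110101001101011111111111111111

(((e & c) | a) | (((~b & a) & e) | (d & ~c)))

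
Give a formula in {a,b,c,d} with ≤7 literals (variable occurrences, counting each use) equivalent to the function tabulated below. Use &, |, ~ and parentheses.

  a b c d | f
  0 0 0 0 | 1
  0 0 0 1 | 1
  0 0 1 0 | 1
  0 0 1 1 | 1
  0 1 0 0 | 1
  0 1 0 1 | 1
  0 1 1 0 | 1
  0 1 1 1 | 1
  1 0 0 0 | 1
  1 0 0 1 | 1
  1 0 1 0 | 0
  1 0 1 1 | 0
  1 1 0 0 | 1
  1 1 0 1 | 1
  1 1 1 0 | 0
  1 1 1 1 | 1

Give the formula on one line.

  (b & d) = 0000010100000101
  ~c = 1100110011001100
  ~a = 1111111100000000
  (~a & c) = 0011001100000000
  (~c | (~a & c)) = 1111111111001100
  ((b & d) | (~c | (~a & c))) = 1111111111001101

((b & d) | (~c | (~a & c)))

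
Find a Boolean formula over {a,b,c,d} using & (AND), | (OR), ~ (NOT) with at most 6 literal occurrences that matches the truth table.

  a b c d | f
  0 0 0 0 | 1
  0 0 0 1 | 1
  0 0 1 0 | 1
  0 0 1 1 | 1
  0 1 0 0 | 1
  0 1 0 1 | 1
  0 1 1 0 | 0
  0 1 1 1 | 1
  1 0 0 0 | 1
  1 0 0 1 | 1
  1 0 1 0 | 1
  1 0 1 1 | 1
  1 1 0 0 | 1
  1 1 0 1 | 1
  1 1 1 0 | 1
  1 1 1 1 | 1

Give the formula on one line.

  ~b = 1111000011110000
  (~b | a) = 1111000011111111
  ~c = 1100110011001100
  ((~b | a) | ~c) = 1111110011111111
  (d | ((~b | a) | ~c)) = 1111110111111111

(d | ((~b | a) | ~c))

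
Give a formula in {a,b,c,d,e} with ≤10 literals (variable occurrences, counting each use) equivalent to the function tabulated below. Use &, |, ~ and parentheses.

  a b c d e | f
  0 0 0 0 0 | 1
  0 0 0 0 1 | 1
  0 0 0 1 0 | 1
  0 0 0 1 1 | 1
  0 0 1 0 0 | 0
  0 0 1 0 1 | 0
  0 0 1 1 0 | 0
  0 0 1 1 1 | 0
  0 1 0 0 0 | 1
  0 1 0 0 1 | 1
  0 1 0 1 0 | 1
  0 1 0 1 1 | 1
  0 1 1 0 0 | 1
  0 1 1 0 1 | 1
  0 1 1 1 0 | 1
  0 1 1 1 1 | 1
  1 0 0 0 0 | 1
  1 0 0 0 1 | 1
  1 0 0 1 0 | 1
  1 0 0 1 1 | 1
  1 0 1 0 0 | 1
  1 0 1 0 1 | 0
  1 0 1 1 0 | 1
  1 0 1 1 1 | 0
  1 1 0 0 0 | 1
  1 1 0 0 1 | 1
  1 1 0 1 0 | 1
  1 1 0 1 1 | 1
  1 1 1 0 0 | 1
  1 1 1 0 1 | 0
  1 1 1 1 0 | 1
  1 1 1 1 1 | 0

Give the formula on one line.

  ~c = 11110000111100001111000011110000
  (~c | b) = 11110000111111111111000011111111
  ~a = 11111111111111110000000000000000
  ((~c | b) & ~a) = 11110000111111110000000000000000
  (~c | ((~c | b) & ~a)) = 11110000111111111111000011110000
  ~e = 10101010101010101010101010101010
  (~e & c) = 00001010000010100000101000001010
  ((~e & c) & a) = 00000000000000000000101000001010
  ((~c | ((~c | b) & ~a)) | ((~e & c) & a)) = 11110000111111111111101011111010

((~c | ((~c | b) & ~a)) | ((~e & c) & a))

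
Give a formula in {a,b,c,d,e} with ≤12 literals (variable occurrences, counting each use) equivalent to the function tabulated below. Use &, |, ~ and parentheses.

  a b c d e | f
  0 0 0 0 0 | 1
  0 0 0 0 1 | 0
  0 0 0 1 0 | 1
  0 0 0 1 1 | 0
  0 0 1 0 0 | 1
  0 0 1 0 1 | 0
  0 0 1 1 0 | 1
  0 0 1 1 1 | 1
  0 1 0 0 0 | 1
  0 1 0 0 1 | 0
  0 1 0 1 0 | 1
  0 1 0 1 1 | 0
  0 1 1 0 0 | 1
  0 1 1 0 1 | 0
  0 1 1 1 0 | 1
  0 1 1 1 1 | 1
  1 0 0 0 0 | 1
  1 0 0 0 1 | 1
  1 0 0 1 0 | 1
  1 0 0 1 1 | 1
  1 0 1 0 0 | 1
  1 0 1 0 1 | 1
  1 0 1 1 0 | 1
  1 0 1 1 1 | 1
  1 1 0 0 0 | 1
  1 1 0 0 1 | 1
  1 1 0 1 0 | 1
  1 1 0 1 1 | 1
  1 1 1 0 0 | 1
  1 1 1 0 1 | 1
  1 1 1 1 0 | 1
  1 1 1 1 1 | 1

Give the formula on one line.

  ~e = 10101010101010101010101010101010
  (d | ~e) = 10111011101110111011101110111011
  (c & d) = 00000011000000110000001100000011
  ~d = 11001100110011001100110011001100
  ~a = 11111111111111110000000000000000
  (~d & ~a) = 11001100110011000000000000000000
  ((~d & ~a) & b) = 00000000110011000000000000000000
  ((c & d) | ((~d & ~a) & b)) = 00000011110011110000001100000011
  ((d | ~e) & ((c & d) | ((~d & ~a) & b))) = 00000011100010110000001100000011
  (((d | ~e) & ((c & d) | ((~d & ~a) & b))) | ~e) = 10101011101010111010101110101011
  (a | (((d | ~e) & ((c & d) | ((~d & ~a) & b))) | ~e)) = 10101011101010111111111111111111

(a | (((d | ~e) & ((c & d) | ((~d & ~a) & b))) | ~e))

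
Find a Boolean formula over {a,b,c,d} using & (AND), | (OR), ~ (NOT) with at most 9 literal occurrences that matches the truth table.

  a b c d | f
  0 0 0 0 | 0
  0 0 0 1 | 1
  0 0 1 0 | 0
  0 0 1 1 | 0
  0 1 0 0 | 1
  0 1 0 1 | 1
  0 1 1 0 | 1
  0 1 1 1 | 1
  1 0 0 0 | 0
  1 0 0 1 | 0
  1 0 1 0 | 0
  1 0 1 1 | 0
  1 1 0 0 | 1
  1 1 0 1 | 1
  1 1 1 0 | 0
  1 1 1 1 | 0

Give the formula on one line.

  ~d = 1010101010101010
  ~a = 1111111100000000
  (~d | ~a) = 1111111110101010
  ~c = 1100110011001100
  ((~d | ~a) & ~c) = 1100110010001000
  ~b = 1111000011110000
  (~b | d) = 1111010111110101
  (((~d | ~a) & ~c) & (~b | d)) = 1100010010000000
  ((((~d | ~a) & ~c) & (~b | d)) & d) = 0100010000000000
  (((((~d | ~a) & ~c) & (~b | d)) & d) | b) = 0100111100001111
  (~c | ~a) = 1111111111001100
  ((((((~d | ~a) & ~c) & (~b | d)) & d) | b) & (~c | ~a)) = 0100111100001100

((((((~d | ~a) & ~c) & (~b | d)) & d) | b) & (~c | ~a))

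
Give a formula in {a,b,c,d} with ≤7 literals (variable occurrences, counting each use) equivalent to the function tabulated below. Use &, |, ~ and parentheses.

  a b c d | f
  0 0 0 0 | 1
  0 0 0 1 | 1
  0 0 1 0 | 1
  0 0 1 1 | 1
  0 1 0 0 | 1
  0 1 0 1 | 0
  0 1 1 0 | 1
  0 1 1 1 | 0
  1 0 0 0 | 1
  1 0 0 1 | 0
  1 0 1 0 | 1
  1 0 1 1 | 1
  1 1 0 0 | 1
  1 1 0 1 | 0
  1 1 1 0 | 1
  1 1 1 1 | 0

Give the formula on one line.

  ~d = 1010101010101010
  ~b = 1111000011110000
  (d | ~b) = 1111010111110101
  ~a = 1111111100000000
  (~a | c) = 1111111100110011
  (~d | (~a | c)) = 1111111110111011
  ((d | ~b) & (~d | (~a | c))) = 1111010110110001
  (((d | ~b) & (~d | (~a | c))) & ~b) = 1111000010110000
  (~d | (((d | ~b) & (~d | (~a | c))) & ~b)) = 1111101010111010

(~d | (((d | ~b) & (~d | (~a | c))) & ~b))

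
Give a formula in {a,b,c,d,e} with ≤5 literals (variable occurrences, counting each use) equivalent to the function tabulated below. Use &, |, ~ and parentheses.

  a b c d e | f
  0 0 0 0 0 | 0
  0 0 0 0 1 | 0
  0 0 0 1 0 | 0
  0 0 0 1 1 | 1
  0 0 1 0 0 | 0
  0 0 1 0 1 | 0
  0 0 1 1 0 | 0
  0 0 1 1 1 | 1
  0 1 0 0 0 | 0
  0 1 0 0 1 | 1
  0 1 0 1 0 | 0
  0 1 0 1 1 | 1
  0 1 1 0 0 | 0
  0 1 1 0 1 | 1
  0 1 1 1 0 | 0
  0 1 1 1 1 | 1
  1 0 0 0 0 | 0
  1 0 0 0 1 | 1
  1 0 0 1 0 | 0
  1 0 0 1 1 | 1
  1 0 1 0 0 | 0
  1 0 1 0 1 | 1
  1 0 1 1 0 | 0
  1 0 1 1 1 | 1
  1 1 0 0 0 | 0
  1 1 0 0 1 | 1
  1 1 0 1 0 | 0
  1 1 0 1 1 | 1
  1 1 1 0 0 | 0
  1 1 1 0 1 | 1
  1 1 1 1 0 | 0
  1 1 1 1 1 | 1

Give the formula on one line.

  (e & d) = 00010001000100010001000100010001
  (a | b) = 00000000111111111111111111111111
  ((e & d) | (a | b)) = 00010001111111111111111111111111
  (((e & d) | (a | b)) & e) = 00010001010101010101010101010101

(((e & d) | (a | b)) & e)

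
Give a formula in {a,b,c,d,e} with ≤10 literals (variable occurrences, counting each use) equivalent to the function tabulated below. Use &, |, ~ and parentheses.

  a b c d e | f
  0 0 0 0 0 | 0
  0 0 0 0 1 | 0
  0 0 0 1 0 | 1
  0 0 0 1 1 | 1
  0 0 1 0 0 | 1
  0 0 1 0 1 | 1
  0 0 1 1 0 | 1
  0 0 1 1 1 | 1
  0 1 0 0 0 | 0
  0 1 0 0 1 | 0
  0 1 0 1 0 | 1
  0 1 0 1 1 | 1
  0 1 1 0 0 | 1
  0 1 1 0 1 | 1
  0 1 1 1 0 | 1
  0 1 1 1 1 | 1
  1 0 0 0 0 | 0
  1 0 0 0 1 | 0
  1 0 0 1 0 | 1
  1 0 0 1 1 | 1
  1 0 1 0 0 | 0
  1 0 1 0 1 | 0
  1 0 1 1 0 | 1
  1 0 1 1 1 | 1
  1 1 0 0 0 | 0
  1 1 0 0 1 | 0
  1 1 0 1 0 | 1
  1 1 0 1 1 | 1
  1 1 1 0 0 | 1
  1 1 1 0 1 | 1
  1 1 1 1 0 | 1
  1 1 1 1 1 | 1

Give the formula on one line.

(((c & ~a) | d) | (c & ((b & a) & (~e | c))))

  ~a = 11111111111111110000000000000000
  (c & ~a) = 00001111000011110000000000000000
  ((c & ~a) | d) = 00111111001111110011001100110011
  (b & a) = 00000000000000000000000011111111
  ~e = 10101010101010101010101010101010
  (~e | c) = 10101111101011111010111110101111
  ((b & a) & (~e | c)) = 00000000000000000000000010101111
  (c & ((b & a) & (~e | c))) = 00000000000000000000000000001111
  (((c & ~a) | d) | (c & ((b & a) & (~e | c)))) = 00111111001111110011001100111111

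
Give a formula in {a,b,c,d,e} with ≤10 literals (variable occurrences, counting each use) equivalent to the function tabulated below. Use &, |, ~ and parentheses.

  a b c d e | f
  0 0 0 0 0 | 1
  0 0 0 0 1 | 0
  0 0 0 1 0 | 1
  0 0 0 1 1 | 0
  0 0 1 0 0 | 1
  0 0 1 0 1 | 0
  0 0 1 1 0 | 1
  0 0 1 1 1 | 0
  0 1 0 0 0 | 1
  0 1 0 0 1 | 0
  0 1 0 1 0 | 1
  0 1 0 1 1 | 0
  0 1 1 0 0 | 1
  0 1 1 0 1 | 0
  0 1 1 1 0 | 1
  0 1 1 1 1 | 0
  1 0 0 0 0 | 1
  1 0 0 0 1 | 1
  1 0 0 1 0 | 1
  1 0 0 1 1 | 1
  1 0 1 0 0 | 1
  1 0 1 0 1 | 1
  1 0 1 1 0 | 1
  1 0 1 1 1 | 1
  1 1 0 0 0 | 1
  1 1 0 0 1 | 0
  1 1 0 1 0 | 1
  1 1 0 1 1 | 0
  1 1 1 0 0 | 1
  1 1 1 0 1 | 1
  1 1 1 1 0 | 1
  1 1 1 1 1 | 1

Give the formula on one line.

((~e | (c & a)) | (a & ((~a & ~c) | ~b)))

  ~e = 10101010101010101010101010101010
  (c & a) = 00000000000000000000111100001111
  (~e | (c & a)) = 10101010101010101010111110101111
  ~a = 11111111111111110000000000000000
  ~c = 11110000111100001111000011110000
  (~a & ~c) = 11110000111100000000000000000000
  ~b = 11111111000000001111111100000000
  ((~a & ~c) | ~b) = 11111111111100001111111100000000
  (a & ((~a & ~c) | ~b)) = 00000000000000001111111100000000
  ((~e | (c & a)) | (a & ((~a & ~c) | ~b))) = 10101010101010101111111110101111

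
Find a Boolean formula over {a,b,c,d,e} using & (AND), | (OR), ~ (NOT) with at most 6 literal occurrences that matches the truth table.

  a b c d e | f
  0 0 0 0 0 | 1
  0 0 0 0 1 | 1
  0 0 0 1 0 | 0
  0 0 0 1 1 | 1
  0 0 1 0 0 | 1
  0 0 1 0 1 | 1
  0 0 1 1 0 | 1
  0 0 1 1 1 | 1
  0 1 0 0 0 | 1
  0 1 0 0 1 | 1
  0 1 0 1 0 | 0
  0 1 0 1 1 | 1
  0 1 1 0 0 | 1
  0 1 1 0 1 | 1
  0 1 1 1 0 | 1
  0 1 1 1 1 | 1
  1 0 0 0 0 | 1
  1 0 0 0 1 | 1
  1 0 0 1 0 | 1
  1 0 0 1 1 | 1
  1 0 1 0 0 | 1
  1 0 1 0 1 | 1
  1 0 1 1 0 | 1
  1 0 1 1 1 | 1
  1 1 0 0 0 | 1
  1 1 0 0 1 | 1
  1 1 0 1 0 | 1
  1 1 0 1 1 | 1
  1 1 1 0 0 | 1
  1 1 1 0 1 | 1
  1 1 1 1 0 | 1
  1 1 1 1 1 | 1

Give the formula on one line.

  ~d = 11001100110011001100110011001100
  ~a = 11111111111111110000000000000000
  (~d & ~a) = 11001100110011000000000000000000
  ((~d & ~a) | c) = 11001111110011110000111100001111
  (a | e) = 01010101010101011111111111111111
  (((~d & ~a) | c) | (a | e)) = 11011111110111111111111111111111

(((~d & ~a) | c) | (a | e))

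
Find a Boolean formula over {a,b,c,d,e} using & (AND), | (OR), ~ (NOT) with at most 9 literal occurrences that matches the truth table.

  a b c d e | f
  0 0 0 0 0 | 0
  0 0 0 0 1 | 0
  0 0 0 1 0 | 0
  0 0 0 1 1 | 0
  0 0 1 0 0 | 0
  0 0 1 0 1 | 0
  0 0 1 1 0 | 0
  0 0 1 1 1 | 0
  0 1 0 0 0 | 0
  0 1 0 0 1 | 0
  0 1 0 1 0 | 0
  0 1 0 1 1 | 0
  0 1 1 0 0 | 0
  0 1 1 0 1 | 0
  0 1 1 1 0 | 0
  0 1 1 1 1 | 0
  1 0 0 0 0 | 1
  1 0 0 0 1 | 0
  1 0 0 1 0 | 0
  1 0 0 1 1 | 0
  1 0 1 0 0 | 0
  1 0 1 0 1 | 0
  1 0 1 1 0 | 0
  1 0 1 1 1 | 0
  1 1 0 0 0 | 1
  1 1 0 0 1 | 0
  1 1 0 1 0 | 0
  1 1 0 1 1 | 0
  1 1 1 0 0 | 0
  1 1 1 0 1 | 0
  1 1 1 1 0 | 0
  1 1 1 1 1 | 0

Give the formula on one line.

  ~e = 10101010101010101010101010101010
  ~c = 11110000111100001111000011110000
  (~e & ~c) = 10100000101000001010000010100000
  ~d = 11001100110011001100110011001100
  (a & ~d) = 00000000000000001100110011001100
  ((a & ~d) | c) = 00001111000011111100111111001111
  (((a & ~d) | c) & ~c) = 00000000000000001100000011000000
  (e | (((a & ~d) | c) & ~c)) = 01010101010101011101010111010101
  ((~e & ~c) & (e | (((a & ~d) | c) & ~c))) = 00000000000000001000000010000000

((~e & ~c) & (e | (((a & ~d) | c) & ~c)))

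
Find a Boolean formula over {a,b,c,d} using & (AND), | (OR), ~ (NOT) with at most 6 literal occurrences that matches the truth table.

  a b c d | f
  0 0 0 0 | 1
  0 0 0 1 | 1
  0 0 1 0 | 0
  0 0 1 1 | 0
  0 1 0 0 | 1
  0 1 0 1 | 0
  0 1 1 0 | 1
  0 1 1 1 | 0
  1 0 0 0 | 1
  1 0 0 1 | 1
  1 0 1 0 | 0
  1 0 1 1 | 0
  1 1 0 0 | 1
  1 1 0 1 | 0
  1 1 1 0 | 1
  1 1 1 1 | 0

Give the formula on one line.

(((~b & ~c) | ~d) & (b | ~c))

  ~b = 1111000011110000
  ~c = 1100110011001100
  (~b & ~c) = 1100000011000000
  ~d = 1010101010101010
  ((~b & ~c) | ~d) = 1110101011101010
  (b | ~c) = 1100111111001111
  (((~b & ~c) | ~d) & (b | ~c)) = 1100101011001010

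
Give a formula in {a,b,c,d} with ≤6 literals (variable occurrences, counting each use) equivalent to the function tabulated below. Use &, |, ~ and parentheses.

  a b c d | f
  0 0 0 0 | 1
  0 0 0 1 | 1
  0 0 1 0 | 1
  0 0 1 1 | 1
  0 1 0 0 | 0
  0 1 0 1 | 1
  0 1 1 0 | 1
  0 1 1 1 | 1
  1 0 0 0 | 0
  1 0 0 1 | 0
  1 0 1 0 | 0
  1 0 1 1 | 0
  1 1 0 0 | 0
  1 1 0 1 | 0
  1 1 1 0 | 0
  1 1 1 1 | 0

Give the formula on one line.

(~a & ((d | c) | ((~b | a) & ~c)))

  ~a = 1111111100000000
  (d | c) = 0111011101110111
  ~b = 1111000011110000
  (~b | a) = 1111000011111111
  ~c = 1100110011001100
  ((~b | a) & ~c) = 1100000011001100
  ((d | c) | ((~b | a) & ~c)) = 1111011111111111
  (~a & ((d | c) | ((~b | a) & ~c))) = 1111011100000000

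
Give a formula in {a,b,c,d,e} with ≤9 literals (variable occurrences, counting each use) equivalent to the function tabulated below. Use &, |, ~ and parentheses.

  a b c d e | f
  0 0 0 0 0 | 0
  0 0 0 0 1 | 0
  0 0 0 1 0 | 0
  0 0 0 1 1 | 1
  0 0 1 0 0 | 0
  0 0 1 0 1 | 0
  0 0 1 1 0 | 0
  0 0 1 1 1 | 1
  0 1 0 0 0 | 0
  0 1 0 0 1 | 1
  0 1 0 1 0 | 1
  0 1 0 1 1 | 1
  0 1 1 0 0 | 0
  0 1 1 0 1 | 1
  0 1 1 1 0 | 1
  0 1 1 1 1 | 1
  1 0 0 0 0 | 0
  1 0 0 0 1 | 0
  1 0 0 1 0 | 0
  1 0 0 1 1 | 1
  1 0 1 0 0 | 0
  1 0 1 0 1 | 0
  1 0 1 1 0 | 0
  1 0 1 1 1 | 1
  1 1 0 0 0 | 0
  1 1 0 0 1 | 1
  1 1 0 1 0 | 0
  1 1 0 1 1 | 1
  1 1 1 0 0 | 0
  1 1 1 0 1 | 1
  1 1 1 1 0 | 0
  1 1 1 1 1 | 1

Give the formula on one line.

  ~d = 11001100110011001100110011001100
  (~d | e) = 11011101110111011101110111011101
  (d & (~d | e)) = 00010001000100010001000100010001
  (d | e) = 01110111011101110111011101110111
  ~a = 11111111111111110000000000000000
  (~a | ~d) = 11111111111111111100110011001100
  ((~a | ~d) & b) = 00000000111111110000000011001100
  ((d | e) & ((~a | ~d) & b)) = 00000000011101110000000001000100
  ((d & (~d | e)) | ((d | e) & ((~a | ~d) & b))) = 00010001011101110001000101010101

((d & (~d | e)) | ((d | e) & ((~a | ~d) & b)))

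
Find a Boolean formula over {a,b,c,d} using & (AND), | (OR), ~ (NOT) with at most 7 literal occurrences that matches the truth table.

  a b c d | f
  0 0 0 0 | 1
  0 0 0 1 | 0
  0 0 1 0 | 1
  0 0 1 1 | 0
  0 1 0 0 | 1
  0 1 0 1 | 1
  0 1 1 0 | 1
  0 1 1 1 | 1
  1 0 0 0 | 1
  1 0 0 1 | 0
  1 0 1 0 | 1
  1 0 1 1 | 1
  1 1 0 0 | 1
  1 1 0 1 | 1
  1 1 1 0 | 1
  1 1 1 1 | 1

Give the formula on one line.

  ~d = 1010101010101010
  (b | ~d) = 1010111110101111
  (a & c) = 0000000000110011
  ((b | ~d) | (a & c)) = 1010111110111111

((b | ~d) | (a & c))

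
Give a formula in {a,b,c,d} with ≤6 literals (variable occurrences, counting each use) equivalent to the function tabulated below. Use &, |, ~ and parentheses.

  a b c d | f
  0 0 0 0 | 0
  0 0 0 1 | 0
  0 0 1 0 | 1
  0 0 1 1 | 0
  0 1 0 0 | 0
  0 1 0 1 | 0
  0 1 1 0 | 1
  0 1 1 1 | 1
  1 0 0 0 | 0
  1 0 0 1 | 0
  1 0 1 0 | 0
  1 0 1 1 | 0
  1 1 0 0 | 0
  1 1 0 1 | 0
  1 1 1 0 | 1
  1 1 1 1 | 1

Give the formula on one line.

(c & (b | (~a & ~d)))

  ~a = 1111111100000000
  ~d = 1010101010101010
  (~a & ~d) = 1010101000000000
  (b | (~a & ~d)) = 1010111100001111
  (c & (b | (~a & ~d))) = 0010001100000011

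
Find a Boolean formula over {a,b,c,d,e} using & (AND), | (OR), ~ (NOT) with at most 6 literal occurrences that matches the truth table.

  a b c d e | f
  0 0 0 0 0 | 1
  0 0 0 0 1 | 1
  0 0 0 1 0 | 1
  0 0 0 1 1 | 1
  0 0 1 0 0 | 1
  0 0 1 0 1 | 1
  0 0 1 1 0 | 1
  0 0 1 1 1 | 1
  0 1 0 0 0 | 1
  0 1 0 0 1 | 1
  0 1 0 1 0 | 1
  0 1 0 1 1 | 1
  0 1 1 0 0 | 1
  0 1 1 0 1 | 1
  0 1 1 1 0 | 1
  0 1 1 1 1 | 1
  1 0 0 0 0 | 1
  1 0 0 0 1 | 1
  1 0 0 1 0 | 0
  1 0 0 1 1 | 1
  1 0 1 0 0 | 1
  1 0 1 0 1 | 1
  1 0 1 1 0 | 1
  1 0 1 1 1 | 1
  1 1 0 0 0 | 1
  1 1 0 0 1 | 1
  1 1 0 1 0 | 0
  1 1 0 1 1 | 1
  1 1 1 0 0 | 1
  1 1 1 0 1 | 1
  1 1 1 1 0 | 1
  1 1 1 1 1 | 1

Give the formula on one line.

((a & (~d | c)) | (e | ~a))

  ~d = 11001100110011001100110011001100
  (~d | c) = 11001111110011111100111111001111
  (a & (~d | c)) = 00000000000000001100111111001111
  ~a = 11111111111111110000000000000000
  (e | ~a) = 11111111111111110101010101010101
  ((a & (~d | c)) | (e | ~a)) = 11111111111111111101111111011111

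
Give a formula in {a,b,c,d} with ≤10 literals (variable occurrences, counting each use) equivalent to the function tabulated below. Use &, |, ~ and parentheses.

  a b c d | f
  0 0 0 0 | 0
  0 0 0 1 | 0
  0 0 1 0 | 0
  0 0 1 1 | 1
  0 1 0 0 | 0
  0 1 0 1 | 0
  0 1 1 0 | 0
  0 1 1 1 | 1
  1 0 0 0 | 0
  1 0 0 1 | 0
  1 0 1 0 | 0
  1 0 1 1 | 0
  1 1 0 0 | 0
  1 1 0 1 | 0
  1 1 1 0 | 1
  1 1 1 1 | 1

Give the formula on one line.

  (b & c) = 0000001100000011
  ~c = 1100110011001100
  ((b & c) | ~c) = 1100111111001111
  ~a = 1111111100000000
  (((b & c) | ~c) | ~a) = 1111111111001111
  (b & a) = 0000000000001111
  ((b & a) | d) = 0101010101011111
  (((b & a) | d) | a) = 0101010111111111
  ((((b & a) | d) | a) & c) = 0001000100110011
  ((((b & c) | ~c) | ~a) & ((((b & a) | d) | a) & c)) = 0001000100000011

((((b & c) | ~c) | ~a) & ((((b & a) | d) | a) & c))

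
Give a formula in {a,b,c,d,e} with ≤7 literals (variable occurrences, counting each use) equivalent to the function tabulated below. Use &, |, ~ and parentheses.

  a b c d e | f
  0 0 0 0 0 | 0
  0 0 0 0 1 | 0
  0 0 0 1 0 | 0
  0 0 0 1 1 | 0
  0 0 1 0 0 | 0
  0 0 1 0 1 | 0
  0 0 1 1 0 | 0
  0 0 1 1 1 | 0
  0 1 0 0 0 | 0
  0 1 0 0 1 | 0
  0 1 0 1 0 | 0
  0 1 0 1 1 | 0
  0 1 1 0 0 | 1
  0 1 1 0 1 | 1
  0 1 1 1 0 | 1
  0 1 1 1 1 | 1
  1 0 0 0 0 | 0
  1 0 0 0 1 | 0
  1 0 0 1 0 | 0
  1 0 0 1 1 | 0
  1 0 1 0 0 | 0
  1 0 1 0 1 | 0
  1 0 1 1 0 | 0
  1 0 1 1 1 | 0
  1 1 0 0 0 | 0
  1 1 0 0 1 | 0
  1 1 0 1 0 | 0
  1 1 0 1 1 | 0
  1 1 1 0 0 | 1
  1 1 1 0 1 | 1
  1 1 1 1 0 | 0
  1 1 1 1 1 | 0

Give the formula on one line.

(((c & a) & (b & ~d)) | ((c & b) & ~a))

  (c & a) = 00000000000000000000111100001111
  ~d = 11001100110011001100110011001100
  (b & ~d) = 00000000110011000000000011001100
  ((c & a) & (b & ~d)) = 00000000000000000000000000001100
  (c & b) = 00000000000011110000000000001111
  ~a = 11111111111111110000000000000000
  ((c & b) & ~a) = 00000000000011110000000000000000
  (((c & a) & (b & ~d)) | ((c & b) & ~a)) = 00000000000011110000000000001100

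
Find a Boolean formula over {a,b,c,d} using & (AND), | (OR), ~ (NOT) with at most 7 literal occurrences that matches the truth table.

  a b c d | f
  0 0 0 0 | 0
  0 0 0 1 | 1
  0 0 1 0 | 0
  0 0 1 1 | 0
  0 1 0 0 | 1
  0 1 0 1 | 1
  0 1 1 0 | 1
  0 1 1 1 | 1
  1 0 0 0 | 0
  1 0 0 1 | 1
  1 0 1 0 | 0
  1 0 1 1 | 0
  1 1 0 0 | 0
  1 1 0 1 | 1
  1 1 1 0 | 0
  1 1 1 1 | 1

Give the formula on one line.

((~a | (d | (~c & ~b))) & ((~c & d) | b))

  ~a = 1111111100000000
  ~c = 1100110011001100
  ~b = 1111000011110000
  (~c & ~b) = 1100000011000000
  (d | (~c & ~b)) = 1101010111010101
  (~a | (d | (~c & ~b))) = 1111111111010101
  (~c & d) = 0100010001000100
  ((~c & d) | b) = 0100111101001111
  ((~a | (d | (~c & ~b))) & ((~c & d) | b)) = 0100111101000101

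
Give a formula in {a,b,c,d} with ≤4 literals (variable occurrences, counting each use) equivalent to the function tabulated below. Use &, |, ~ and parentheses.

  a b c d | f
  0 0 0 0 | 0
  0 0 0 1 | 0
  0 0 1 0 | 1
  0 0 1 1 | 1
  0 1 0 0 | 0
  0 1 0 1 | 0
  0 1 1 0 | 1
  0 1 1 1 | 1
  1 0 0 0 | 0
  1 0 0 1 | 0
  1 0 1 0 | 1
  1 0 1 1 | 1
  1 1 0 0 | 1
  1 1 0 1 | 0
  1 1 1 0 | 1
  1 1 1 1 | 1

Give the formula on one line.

(c | (a & (~d & b)))

  ~d = 1010101010101010
  (~d & b) = 0000101000001010
  (a & (~d & b)) = 0000000000001010
  (c | (a & (~d & b))) = 0011001100111011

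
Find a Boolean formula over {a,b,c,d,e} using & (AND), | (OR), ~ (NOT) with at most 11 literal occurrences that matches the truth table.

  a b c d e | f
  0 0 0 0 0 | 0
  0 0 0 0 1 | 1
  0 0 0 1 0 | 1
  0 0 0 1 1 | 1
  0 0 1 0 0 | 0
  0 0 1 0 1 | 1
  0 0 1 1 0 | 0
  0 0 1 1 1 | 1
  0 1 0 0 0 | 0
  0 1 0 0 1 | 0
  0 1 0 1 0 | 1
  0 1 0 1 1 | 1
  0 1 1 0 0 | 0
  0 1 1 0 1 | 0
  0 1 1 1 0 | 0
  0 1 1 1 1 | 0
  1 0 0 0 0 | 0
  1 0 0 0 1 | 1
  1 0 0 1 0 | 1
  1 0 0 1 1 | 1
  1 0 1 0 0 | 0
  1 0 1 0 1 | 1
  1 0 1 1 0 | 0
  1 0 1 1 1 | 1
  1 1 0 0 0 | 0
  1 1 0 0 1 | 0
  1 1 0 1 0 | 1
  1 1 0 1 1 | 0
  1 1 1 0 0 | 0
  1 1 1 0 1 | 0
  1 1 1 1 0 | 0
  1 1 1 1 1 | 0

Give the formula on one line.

(((~b & e) | (d & (~c | ~d))) & ((~e | (c | ~b)) | ~a))

  ~b = 11111111000000001111111100000000
  (~b & e) = 01010101000000000101010100000000
  ~c = 11110000111100001111000011110000
  ~d = 11001100110011001100110011001100
  (~c | ~d) = 11111100111111001111110011111100
  (d & (~c | ~d)) = 00110000001100000011000000110000
  ((~b & e) | (d & (~c | ~d))) = 01110101001100000111010100110000
  ~e = 10101010101010101010101010101010
  (c | ~b) = 11111111000011111111111100001111
  (~e | (c | ~b)) = 11111111101011111111111110101111
  ~a = 11111111111111110000000000000000
  ((~e | (c | ~b)) | ~a) = 11111111111111111111111110101111
  (((~b & e) | (d & (~c | ~d))) & ((~e | (c | ~b)) | ~a)) = 01110101001100000111010100100000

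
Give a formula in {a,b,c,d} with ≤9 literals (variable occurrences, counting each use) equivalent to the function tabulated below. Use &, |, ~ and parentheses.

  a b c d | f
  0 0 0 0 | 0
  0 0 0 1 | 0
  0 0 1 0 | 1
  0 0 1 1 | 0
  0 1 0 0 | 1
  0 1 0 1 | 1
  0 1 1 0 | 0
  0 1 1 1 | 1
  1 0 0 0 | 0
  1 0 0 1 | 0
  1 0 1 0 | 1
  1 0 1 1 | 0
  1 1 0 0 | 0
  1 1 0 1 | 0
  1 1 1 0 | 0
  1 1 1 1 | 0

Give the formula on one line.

  ~b = 1111000011110000
  ~c = 1100110011001100
  (~c | d) = 1101110111011101
  ((~c | d) | a) = 1101110111111111
  (~b | ((~c | d) | a)) = 1111110111111111
  ~d = 1010101010101010
  (~b & ~d) = 1010000010100000
  (c & (~b & ~d)) = 0010000000100000
  ~a = 1111111100000000
  (~a & b) = 0000111100000000
  ((c & (~b & ~d)) | (~a & b)) = 0010111100100000
  ((~b | ((~c | d) | a)) & ((c & (~b & ~d)) | (~a & b))) = 0010110100100000

((~b | ((~c | d) | a)) & ((c & (~b & ~d)) | (~a & b)))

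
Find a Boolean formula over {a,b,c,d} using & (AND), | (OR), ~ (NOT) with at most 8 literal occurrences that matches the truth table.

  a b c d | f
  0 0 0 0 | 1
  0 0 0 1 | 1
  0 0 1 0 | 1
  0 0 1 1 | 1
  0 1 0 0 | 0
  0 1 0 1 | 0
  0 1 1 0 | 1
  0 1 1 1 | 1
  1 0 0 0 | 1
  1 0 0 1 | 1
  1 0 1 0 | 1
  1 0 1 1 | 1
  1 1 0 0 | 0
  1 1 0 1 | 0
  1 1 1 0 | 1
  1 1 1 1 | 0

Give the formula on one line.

  ~b = 1111000011110000
  (c | ~b) = 1111001111110011
  ~d = 1010101010101010
  (a & ~d) = 0000000010101010
  ((c | ~b) & (a & ~d)) = 0000000010100010
  (~b | ((c | ~b) & (a & ~d))) = 1111000011110010
  ~a = 1111111100000000
  (c & ~a) = 0011001100000000
  (b & (c & ~a)) = 0000001100000000
  ((~b | ((c | ~b) & (a & ~d))) | (b & (c & ~a))) = 1111001111110010

((~b | ((c | ~b) & (a & ~d))) | (b & (c & ~a)))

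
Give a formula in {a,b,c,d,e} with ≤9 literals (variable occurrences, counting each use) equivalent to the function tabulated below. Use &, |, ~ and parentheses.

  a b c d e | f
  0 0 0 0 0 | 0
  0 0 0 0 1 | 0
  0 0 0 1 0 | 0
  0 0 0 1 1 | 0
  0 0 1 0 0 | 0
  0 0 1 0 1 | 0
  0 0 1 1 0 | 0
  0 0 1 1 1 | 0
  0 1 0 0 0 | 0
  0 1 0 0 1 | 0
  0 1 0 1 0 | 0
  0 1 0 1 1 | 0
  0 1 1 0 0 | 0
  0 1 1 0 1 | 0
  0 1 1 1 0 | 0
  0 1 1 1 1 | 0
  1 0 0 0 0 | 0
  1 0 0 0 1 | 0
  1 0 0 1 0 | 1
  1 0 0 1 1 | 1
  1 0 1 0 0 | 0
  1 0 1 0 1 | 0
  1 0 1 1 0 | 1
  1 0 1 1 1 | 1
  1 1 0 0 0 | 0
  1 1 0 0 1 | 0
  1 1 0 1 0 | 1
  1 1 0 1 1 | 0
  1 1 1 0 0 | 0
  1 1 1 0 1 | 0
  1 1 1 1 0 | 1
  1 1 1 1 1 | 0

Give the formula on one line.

  ~e = 10101010101010101010101010101010
  (~e & b) = 00000000101010100000000010101010
  ~b = 11111111000000001111111100000000
  ((~e & b) | ~b) = 11111111101010101111111110101010
  (((~e & b) | ~b) & d) = 00110011001000100011001100100010
  (a & d) = 00000000000000000011001100110011
  ((((~e & b) | ~b) & d) & (a & d)) = 00000000000000000011001100100010

((((~e & b) | ~b) & d) & (a & d))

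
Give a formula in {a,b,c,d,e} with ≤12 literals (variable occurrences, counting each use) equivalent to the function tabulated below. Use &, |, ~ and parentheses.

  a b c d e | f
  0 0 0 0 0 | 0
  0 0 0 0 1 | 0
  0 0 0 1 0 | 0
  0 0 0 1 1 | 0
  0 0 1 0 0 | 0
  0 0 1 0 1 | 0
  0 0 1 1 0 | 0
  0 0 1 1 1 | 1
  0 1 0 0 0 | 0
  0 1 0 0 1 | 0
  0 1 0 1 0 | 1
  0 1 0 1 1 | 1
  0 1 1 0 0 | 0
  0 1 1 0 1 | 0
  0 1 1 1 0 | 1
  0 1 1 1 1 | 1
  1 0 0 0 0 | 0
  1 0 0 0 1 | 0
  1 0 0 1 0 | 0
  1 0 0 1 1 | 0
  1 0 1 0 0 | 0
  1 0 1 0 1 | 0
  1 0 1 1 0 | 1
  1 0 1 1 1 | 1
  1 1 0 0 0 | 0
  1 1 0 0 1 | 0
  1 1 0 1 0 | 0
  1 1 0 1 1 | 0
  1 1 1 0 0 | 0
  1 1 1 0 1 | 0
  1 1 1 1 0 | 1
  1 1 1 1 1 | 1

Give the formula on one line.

((a | (((d & b) | c) & (e | b))) & (d & (~a | c)))

  (d & b) = 00000000001100110000000000110011
  ((d & b) | c) = 00001111001111110000111100111111
  (e | b) = 01010101111111110101010111111111
  (((d & b) | c) & (e | b)) = 00000101001111110000010100111111
  (a | (((d & b) | c) & (e | b))) = 00000101001111111111111111111111
  ~a = 11111111111111110000000000000000
  (~a | c) = 11111111111111110000111100001111
  (d & (~a | c)) = 00110011001100110000001100000011
  ((a | (((d & b) | c) & (e | b))) & (d & (~a | c))) = 00000001001100110000001100000011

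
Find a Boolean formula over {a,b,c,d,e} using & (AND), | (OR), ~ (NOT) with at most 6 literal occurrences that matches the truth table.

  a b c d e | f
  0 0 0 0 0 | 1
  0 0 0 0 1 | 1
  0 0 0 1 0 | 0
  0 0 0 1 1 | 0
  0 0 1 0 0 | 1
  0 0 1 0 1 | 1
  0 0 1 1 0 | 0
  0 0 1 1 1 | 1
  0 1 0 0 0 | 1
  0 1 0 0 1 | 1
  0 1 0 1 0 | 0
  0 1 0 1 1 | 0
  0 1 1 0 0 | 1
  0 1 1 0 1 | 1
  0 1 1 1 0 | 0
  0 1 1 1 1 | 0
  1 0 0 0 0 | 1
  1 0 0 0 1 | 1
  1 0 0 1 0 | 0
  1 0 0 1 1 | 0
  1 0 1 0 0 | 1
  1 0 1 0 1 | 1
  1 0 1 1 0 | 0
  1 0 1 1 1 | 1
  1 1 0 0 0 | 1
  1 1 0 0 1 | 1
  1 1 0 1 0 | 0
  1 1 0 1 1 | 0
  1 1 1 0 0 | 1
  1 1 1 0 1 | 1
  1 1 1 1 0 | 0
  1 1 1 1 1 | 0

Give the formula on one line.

  ~b = 11111111000000001111111100000000
  (e & c) = 00000101000001010000010100000101
  (~b & (e & c)) = 00000101000000000000010100000000
  (d & (~b & (e & c))) = 00000001000000000000000100000000
  ~d = 11001100110011001100110011001100
  ((d & (~b & (e & c))) | ~d) = 11001101110011001100110111001100

((d & (~b & (e & c))) | ~d)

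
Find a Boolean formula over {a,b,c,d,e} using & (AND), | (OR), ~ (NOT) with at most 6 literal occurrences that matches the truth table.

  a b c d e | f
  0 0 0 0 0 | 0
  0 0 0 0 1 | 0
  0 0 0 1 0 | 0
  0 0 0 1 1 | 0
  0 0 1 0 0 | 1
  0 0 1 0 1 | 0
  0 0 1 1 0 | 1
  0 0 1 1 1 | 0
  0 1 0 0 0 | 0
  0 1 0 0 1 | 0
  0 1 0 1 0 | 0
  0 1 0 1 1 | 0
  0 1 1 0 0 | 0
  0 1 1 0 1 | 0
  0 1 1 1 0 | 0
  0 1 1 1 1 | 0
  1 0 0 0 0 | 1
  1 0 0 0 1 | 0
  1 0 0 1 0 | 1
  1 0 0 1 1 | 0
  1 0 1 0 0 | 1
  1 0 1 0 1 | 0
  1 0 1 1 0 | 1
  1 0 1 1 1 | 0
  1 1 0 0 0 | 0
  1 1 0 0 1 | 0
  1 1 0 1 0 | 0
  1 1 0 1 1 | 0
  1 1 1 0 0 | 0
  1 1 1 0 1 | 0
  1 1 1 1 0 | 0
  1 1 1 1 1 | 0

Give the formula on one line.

((e | ((b | c) | a)) & (~b & ~e))

  (b | c) = 00001111111111110000111111111111
  ((b | c) | a) = 00001111111111111111111111111111
  (e | ((b | c) | a)) = 01011111111111111111111111111111
  ~b = 11111111000000001111111100000000
  ~e = 10101010101010101010101010101010
  (~b & ~e) = 10101010000000001010101000000000
  ((e | ((b | c) | a)) & (~b & ~e)) = 00001010000000001010101000000000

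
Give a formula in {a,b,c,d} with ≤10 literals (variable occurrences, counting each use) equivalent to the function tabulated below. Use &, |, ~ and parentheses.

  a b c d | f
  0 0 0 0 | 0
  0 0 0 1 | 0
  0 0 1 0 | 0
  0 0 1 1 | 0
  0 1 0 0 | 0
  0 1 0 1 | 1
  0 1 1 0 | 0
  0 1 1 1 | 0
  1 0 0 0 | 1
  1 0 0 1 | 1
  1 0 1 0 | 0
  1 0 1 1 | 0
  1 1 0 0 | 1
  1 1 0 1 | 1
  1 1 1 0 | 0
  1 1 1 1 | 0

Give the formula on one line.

  ~c = 1100110011001100
  (d & ~c) = 0100010001000100
  ((d & ~c) | a) = 0100010011111111
  (a | b) = 0000111111111111
  ((a | b) | c) = 0011111111111111
  (((a | b) | c) & ~c) = 0000110011001100
  (((d & ~c) | a) & (((a | b) | c) & ~c)) = 0000010011001100

(((d & ~c) | a) & (((a | b) | c) & ~c))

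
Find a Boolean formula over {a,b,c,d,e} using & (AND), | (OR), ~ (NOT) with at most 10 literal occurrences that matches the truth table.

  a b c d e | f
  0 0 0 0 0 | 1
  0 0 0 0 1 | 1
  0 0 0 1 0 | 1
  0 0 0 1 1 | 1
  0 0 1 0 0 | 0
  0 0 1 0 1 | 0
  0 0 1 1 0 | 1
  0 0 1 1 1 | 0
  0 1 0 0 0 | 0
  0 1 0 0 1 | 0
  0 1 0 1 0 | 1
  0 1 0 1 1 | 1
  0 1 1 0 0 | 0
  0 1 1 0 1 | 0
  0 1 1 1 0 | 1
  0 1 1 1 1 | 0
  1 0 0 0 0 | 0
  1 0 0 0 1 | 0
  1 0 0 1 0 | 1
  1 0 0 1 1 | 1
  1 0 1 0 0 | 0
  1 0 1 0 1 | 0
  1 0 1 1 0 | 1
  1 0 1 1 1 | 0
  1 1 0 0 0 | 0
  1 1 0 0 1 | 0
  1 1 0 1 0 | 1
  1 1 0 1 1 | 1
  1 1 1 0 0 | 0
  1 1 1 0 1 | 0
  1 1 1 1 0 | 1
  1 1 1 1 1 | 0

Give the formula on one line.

(((~b & ((~c & ~a) & ~d)) | d) & ((c & ~e) | ~c))

  ~b = 11111111000000001111111100000000
  ~c = 11110000111100001111000011110000
  ~a = 11111111111111110000000000000000
  (~c & ~a) = 11110000111100000000000000000000
  ~d = 11001100110011001100110011001100
  ((~c & ~a) & ~d) = 11000000110000000000000000000000
  (~b & ((~c & ~a) & ~d)) = 11000000000000000000000000000000
  ((~b & ((~c & ~a) & ~d)) | d) = 11110011001100110011001100110011
  ~e = 10101010101010101010101010101010
  (c & ~e) = 00001010000010100000101000001010
  ((c & ~e) | ~c) = 11111010111110101111101011111010
  (((~b & ((~c & ~a) & ~d)) | d) & ((c & ~e) | ~c)) = 11110010001100100011001000110010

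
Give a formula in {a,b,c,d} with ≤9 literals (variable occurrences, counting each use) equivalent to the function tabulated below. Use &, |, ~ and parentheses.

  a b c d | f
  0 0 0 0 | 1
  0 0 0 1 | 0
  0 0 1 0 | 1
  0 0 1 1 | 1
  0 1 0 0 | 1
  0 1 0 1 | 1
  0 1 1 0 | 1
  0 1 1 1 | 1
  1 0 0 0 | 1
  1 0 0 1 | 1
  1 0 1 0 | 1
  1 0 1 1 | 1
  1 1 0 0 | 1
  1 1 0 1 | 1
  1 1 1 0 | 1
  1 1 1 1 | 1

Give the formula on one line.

(((d & c) | ~d) | ((c | a) | (b | c)))

  (d & c) = 0001000100010001
  ~d = 1010101010101010
  ((d & c) | ~d) = 1011101110111011
  (c | a) = 0011001111111111
  (b | c) = 0011111100111111
  ((c | a) | (b | c)) = 0011111111111111
  (((d & c) | ~d) | ((c | a) | (b | c))) = 1011111111111111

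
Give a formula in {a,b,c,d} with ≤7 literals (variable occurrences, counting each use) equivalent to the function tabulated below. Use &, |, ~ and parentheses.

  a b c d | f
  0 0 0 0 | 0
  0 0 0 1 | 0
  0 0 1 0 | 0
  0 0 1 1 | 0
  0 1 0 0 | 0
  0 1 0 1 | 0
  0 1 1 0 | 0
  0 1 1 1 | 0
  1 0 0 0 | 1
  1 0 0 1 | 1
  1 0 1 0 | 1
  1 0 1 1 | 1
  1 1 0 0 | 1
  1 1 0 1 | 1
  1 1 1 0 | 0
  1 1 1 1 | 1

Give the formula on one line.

  ~c = 1100110011001100
  ~b = 1111000011110000
  (~c | ~b) = 1111110011111100
  (d | (~c | ~b)) = 1111110111111101
  (a & (d | (~c | ~b))) = 0000000011111101

(a & (d | (~c | ~b)))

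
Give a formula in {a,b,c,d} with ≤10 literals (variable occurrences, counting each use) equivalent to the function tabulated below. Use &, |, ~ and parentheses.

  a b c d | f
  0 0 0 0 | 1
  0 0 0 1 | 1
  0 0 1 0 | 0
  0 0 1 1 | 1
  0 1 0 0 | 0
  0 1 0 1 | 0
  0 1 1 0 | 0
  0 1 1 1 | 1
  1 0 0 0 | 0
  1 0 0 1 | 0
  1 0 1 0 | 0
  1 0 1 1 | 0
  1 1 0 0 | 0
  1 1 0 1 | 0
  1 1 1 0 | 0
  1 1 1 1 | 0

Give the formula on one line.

  ~a = 1111111100000000
  ~b = 1111000011110000
  (c | ~b) = 1111001111110011
  (~a & (c | ~b)) = 1111001100000000
  ~c = 1100110011001100
  (d | ~c) = 1101110111011101
  (c & a) = 0000000000110011
  ((c & a) | ~a) = 1111111100110011
  ((d | ~c) & ((c & a) | ~a)) = 1101110100010001
  ((~a & (c | ~b)) & ((d | ~c) & ((c & a) | ~a))) = 1101000100000000

((~a & (c | ~b)) & ((d | ~c) & ((c & a) | ~a)))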